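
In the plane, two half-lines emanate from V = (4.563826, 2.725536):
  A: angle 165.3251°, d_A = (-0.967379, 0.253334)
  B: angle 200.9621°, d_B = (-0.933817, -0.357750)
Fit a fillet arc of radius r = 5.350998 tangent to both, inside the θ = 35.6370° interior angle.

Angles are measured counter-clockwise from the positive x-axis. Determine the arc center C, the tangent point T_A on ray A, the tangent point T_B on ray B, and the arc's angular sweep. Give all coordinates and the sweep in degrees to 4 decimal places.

bisector direction at 183.1436° = (-0.998495,-0.054839)
center distance |VC| = r/sin(θ/2) = 5.350998/sin(17.8185°) = 17.486766
C = V + |VC|·bis = (-12.8966,1.7666)
T_A = V + ((C−V)·d_A)·d_A = V + 16.6479·d_A = (-11.5410,6.9430)
T_B = V + ((C−V)·d_B)·d_B = V + 16.6479·d_B = (-10.9823,-3.2303)
sweep = 180° − θ = 144.3630°

center=(-12.8966,1.7666) T_A=(-11.5410,6.9430) T_B=(-10.9823,-3.2303) sweep=144.3630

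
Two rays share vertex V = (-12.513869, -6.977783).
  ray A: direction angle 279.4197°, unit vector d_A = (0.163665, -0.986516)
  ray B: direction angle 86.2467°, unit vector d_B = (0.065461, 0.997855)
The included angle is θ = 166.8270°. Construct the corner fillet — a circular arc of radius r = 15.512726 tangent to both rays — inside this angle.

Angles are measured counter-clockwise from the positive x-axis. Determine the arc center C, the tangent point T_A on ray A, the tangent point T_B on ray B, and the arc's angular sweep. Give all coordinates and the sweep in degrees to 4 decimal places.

center=(3.0828,-6.2059) T_A=(-12.2207,-8.7448) T_B=(-12.3966,-5.1904) sweep=13.1730

bisector direction at 2.8332° = (0.998778,0.049429)
center distance |VC| = r/sin(θ/2) = 15.512726/sin(83.4135°) = 15.615793
C = V + |VC|·bis = (3.0828,-6.2059)
T_A = V + ((C−V)·d_A)·d_A = V + 1.7912·d_A = (-12.2207,-8.7448)
T_B = V + ((C−V)·d_B)·d_B = V + 1.7912·d_B = (-12.3966,-5.1904)
sweep = 180° − θ = 13.1730°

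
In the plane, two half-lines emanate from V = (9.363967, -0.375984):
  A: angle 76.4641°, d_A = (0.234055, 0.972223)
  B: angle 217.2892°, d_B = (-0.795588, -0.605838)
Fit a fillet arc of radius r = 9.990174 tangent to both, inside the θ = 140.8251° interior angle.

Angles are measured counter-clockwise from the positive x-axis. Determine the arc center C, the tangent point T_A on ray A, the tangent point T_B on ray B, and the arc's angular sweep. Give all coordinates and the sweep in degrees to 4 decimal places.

center=(0.4833,5.4184) T_A=(10.1960,3.0801) T_B=(6.5358,-2.5297) sweep=39.1749

bisector direction at 146.8767° = (-0.837496,0.546443)
center distance |VC| = r/sin(θ/2) = 9.990174/sin(70.4125°) = 10.603807
C = V + |VC|·bis = (0.4833,5.4184)
T_A = V + ((C−V)·d_A)·d_A = V + 3.5549·d_A = (10.1960,3.0801)
T_B = V + ((C−V)·d_B)·d_B = V + 3.5549·d_B = (6.5358,-2.5297)
sweep = 180° − θ = 39.1749°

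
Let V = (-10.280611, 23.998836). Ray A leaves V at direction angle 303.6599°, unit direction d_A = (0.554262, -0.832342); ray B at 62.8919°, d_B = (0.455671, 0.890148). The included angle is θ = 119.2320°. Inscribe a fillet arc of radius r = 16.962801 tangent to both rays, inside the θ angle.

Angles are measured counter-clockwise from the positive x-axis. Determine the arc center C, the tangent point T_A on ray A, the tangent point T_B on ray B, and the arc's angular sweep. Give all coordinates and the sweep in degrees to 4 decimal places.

bisector direction at 3.2759° = (0.998366,0.057144)
center distance |VC| = r/sin(θ/2) = 16.962801/sin(59.6160°) = 19.663483
C = V + |VC|·bis = (9.3507,25.1225)
T_A = V + ((C−V)·d_A)·d_A = V + 9.9456·d_A = (-4.7681,15.7207)
T_B = V + ((C−V)·d_B)·d_B = V + 9.9456·d_B = (-5.7487,32.8519)
sweep = 180° − θ = 60.7680°

center=(9.3507,25.1225) T_A=(-4.7681,15.7207) T_B=(-5.7487,32.8519) sweep=60.7680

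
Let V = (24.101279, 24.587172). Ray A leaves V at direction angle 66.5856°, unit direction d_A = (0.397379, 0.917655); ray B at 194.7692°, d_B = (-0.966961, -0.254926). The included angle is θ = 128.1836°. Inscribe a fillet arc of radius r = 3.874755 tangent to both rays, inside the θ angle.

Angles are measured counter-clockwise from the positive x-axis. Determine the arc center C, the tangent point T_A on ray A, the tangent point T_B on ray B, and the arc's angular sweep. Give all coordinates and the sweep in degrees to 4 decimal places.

bisector direction at 130.6774° = (-0.651799,0.758391)
center distance |VC| = r/sin(θ/2) = 3.874755/sin(64.0918°) = 4.307699
C = V + |VC|·bis = (21.2935,27.8541)
T_A = V + ((C−V)·d_A)·d_A = V + 1.8822·d_A = (24.8492,26.3143)
T_B = V + ((C−V)·d_B)·d_B = V + 1.8822·d_B = (22.2813,24.1074)
sweep = 180° − θ = 51.8164°

center=(21.2935,27.8541) T_A=(24.8492,26.3143) T_B=(22.2813,24.1074) sweep=51.8164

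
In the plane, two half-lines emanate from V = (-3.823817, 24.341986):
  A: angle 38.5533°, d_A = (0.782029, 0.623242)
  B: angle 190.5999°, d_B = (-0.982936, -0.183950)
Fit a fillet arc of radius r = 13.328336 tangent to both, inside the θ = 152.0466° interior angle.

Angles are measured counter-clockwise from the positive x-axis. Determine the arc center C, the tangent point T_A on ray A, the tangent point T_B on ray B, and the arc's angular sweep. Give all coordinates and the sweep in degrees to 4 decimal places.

bisector direction at 114.5766° = (-0.415909,0.909406)
center distance |VC| = r/sin(θ/2) = 13.328336/sin(76.0233°) = 13.734973
C = V + |VC|·bis = (-9.5363,36.8327)
T_A = V + ((C−V)·d_A)·d_A = V + 3.3174·d_A = (-1.2295,26.4095)
T_B = V + ((C−V)·d_B)·d_B = V + 3.3174·d_B = (-7.0846,23.7318)
sweep = 180° − θ = 27.9534°

center=(-9.5363,36.8327) T_A=(-1.2295,26.4095) T_B=(-7.0846,23.7318) sweep=27.9534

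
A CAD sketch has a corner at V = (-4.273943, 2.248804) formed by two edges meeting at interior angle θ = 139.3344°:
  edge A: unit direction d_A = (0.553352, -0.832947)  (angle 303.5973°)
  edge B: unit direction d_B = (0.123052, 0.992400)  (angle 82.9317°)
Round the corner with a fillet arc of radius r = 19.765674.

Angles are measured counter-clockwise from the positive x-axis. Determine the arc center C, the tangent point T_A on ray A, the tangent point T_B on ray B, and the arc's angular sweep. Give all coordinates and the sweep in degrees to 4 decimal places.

center=(16.2428,7.0853) T_A=(-0.2210,-3.8520) T_B=(-3.3727,9.5176) sweep=40.6656

bisector direction at 13.2645° = (0.973321,0.229447)
center distance |VC| = r/sin(θ/2) = 19.765674/sin(69.6672°) = 21.079110
C = V + |VC|·bis = (16.2428,7.0853)
T_A = V + ((C−V)·d_A)·d_A = V + 7.3244·d_A = (-0.2210,-3.8520)
T_B = V + ((C−V)·d_B)·d_B = V + 7.3244·d_B = (-3.3727,9.5176)
sweep = 180° − θ = 40.6656°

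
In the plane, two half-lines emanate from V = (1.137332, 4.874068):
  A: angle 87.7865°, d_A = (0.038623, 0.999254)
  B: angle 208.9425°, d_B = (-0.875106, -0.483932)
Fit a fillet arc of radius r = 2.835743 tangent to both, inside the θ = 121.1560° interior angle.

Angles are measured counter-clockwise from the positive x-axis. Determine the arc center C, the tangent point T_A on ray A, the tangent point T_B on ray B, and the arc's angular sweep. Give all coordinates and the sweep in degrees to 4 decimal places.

center=(-1.6345,6.5817) T_A=(1.1991,6.4722) T_B=(-0.2622,4.1001) sweep=58.8440

bisector direction at 148.3645° = (-0.851402,0.524514)
center distance |VC| = r/sin(θ/2) = 2.835743/sin(60.5780°) = 3.255638
C = V + |VC|·bis = (-1.6345,6.5817)
T_A = V + ((C−V)·d_A)·d_A = V + 1.5993·d_A = (1.1991,6.4722)
T_B = V + ((C−V)·d_B)·d_B = V + 1.5993·d_B = (-0.2622,4.1001)
sweep = 180° − θ = 58.8440°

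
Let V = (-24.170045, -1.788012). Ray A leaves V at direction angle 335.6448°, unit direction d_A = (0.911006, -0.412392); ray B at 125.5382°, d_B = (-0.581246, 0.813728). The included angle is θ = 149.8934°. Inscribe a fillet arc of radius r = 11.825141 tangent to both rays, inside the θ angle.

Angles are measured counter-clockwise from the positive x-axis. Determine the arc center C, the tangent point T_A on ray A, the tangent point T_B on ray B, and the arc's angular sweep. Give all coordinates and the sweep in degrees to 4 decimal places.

bisector direction at 50.5915° = (0.634845,0.772639)
center distance |VC| = r/sin(θ/2) = 11.825141/sin(74.9467°) = 12.245344
C = V + |VC|·bis = (-16.3961,7.6732)
T_A = V + ((C−V)·d_A)·d_A = V + 3.1803·d_A = (-21.2727,-3.0996)
T_B = V + ((C−V)·d_B)·d_B = V + 3.1803·d_B = (-26.0186,0.7999)
sweep = 180° − θ = 30.1066°

center=(-16.3961,7.6732) T_A=(-21.2727,-3.0996) T_B=(-26.0186,0.7999) sweep=30.1066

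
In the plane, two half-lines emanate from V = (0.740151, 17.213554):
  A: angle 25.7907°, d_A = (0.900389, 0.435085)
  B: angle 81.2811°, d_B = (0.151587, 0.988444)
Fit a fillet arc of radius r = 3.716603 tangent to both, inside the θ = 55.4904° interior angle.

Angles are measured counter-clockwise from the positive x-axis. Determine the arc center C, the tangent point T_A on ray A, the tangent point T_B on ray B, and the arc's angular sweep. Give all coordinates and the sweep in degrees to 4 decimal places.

center=(5.4848,23.6341) T_A=(7.1019,20.2877) T_B=(1.8112,24.1974) sweep=124.5096

bisector direction at 53.5359° = (0.594319,0.804229)
center distance |VC| = r/sin(θ/2) = 3.716603/sin(27.7452°) = 7.983417
C = V + |VC|·bis = (5.4848,23.6341)
T_A = V + ((C−V)·d_A)·d_A = V + 7.0655·d_A = (7.1019,20.2877)
T_B = V + ((C−V)·d_B)·d_B = V + 7.0655·d_B = (1.8112,24.1974)
sweep = 180° − θ = 124.5096°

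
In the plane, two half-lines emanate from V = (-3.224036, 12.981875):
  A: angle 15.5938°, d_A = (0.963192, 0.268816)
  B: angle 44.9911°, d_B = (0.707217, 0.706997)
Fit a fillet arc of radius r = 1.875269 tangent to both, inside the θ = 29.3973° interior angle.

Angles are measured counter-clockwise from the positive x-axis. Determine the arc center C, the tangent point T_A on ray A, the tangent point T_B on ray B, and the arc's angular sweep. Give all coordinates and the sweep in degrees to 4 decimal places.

bisector direction at 30.2925° = (0.863462,0.504414)
center distance |VC| = r/sin(θ/2) = 1.875269/sin(14.6987°) = 7.390655
C = V + |VC|·bis = (3.1575,16.7098)
T_A = V + ((C−V)·d_A)·d_A = V + 7.1488·d_A = (3.6616,14.9036)
T_B = V + ((C−V)·d_B)·d_B = V + 7.1488·d_B = (1.8317,18.0360)
sweep = 180° − θ = 150.6027°

center=(3.1575,16.7098) T_A=(3.6616,14.9036) T_B=(1.8317,18.0360) sweep=150.6027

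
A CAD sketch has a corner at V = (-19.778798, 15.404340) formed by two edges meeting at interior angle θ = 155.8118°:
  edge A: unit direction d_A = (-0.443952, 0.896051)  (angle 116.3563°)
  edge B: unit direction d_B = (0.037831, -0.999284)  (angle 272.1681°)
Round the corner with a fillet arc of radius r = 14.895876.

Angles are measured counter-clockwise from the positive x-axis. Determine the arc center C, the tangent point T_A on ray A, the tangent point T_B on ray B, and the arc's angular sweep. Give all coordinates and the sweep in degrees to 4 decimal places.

bisector direction at 194.2622° = (-0.969178,-0.246360)
center distance |VC| = r/sin(θ/2) = 14.895876/sin(77.9059°) = 15.233997
C = V + |VC|·bis = (-34.5433,11.6513)
T_A = V + ((C−V)·d_A)·d_A = V + 3.1918·d_A = (-21.1958,18.2643)
T_B = V + ((C−V)·d_B)·d_B = V + 3.1918·d_B = (-19.6580,12.2148)
sweep = 180° − θ = 24.1882°

center=(-34.5433,11.6513) T_A=(-21.1958,18.2643) T_B=(-19.6580,12.2148) sweep=24.1882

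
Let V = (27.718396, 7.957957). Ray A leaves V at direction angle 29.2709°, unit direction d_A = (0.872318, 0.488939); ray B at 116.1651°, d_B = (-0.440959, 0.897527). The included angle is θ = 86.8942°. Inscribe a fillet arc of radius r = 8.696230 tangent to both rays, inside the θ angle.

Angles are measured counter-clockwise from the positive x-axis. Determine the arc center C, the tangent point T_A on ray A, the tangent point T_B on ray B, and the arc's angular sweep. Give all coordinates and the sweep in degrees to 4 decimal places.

bisector direction at 72.7180° = (0.297075,0.954854)
center distance |VC| = r/sin(θ/2) = 8.696230/sin(43.4471°) = 12.645667
C = V + |VC|·bis = (31.4751,20.0327)
T_A = V + ((C−V)·d_A)·d_A = V + 9.1809·d_A = (35.7270,12.4468)
T_B = V + ((C−V)·d_B)·d_B = V + 9.1809·d_B = (23.6700,16.1980)
sweep = 180° − θ = 93.1058°

center=(31.4751,20.0327) T_A=(35.7270,12.4468) T_B=(23.6700,16.1980) sweep=93.1058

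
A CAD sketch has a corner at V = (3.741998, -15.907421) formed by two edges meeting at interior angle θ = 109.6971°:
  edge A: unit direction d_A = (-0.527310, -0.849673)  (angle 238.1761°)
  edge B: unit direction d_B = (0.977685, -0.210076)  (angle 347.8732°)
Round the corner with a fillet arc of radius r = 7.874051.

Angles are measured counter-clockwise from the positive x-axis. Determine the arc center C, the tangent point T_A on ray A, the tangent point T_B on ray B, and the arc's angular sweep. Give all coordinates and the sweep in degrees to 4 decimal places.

center=(7.5087,-24.7705) T_A=(0.8183,-20.6185) T_B=(9.1628,-17.0722) sweep=70.3029

bisector direction at 293.0247° = (0.391127,-0.920337)
center distance |VC| = r/sin(θ/2) = 7.874051/sin(54.8486°) = 9.630299
C = V + |VC|·bis = (7.5087,-24.7705)
T_A = V + ((C−V)·d_A)·d_A = V + 5.5445·d_A = (0.8183,-20.6185)
T_B = V + ((C−V)·d_B)·d_B = V + 5.5445·d_B = (9.1628,-17.0722)
sweep = 180° − θ = 70.3029°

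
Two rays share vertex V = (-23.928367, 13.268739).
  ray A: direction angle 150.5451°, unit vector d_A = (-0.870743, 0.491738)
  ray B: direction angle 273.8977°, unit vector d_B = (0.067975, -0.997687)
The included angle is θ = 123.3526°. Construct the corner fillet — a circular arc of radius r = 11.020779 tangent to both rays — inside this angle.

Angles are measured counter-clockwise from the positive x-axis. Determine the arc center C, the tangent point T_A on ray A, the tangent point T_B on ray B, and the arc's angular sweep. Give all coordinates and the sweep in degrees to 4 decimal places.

bisector direction at 212.2214° = (-0.845994,-0.533192)
center distance |VC| = r/sin(θ/2) = 11.020779/sin(61.6763°) = 12.519612
C = V + |VC|·bis = (-34.5199,6.5934)
T_A = V + ((C−V)·d_A)·d_A = V + 5.9400·d_A = (-29.1005,16.1896)
T_B = V + ((C−V)·d_B)·d_B = V + 5.9400·d_B = (-23.5246,7.3425)
sweep = 180° − θ = 56.6474°

center=(-34.5199,6.5934) T_A=(-29.1005,16.1896) T_B=(-23.5246,7.3425) sweep=56.6474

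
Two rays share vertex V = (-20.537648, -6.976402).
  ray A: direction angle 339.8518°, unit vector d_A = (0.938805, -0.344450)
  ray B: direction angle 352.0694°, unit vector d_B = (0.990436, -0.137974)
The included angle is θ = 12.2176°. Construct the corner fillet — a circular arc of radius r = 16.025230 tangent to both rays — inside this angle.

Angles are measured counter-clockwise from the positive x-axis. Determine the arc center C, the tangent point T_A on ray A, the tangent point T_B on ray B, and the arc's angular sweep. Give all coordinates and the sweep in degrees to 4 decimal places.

bisector direction at 345.9606° = (0.970129,-0.242589)
center distance |VC| = r/sin(θ/2) = 16.025230/sin(6.1088°) = 150.589302
C = V + |VC|·bis = (125.5534,-43.5077)
T_A = V + ((C−V)·d_A)·d_A = V + 149.7342·d_A = (120.0335,-58.5523)
T_B = V + ((C−V)·d_B)·d_B = V + 149.7342·d_B = (127.7645,-27.6358)
sweep = 180° − θ = 167.7824°

center=(125.5534,-43.5077) T_A=(120.0335,-58.5523) T_B=(127.7645,-27.6358) sweep=167.7824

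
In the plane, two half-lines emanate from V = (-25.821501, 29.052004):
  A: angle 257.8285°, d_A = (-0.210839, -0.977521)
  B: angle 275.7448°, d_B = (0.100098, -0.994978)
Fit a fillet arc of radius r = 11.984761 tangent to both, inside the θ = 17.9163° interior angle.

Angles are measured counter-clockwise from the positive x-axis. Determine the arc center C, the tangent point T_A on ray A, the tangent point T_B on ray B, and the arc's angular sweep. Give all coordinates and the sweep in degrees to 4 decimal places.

center=(-30.1358,-47.7940) T_A=(-41.8512,-45.2671) T_B=(-18.2113,-46.5943) sweep=162.0837

bisector direction at 266.7867° = (-0.056054,-0.998428)
center distance |VC| = r/sin(θ/2) = 11.984761/sin(8.9581°) = 76.966993
C = V + |VC|·bis = (-30.1358,-47.7940)
T_A = V + ((C−V)·d_A)·d_A = V + 76.0282·d_A = (-41.8512,-45.2671)
T_B = V + ((C−V)·d_B)·d_B = V + 76.0282·d_B = (-18.2113,-46.5943)
sweep = 180° − θ = 162.0837°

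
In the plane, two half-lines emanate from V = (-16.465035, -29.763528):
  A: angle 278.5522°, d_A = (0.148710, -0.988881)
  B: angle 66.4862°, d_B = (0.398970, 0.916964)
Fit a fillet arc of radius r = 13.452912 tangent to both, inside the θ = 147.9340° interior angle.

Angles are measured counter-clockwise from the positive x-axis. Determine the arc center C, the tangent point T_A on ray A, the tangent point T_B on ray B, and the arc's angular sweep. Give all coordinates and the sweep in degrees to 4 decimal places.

center=(-2.5868,-31.5859) T_A=(-15.8901,-33.5865) T_B=(-14.9226,-26.2186) sweep=32.0660

bisector direction at 352.5192° = (0.991489,-0.130194)
center distance |VC| = r/sin(θ/2) = 13.452912/sin(73.9670°) = 13.997371
C = V + |VC|·bis = (-2.5868,-31.5859)
T_A = V + ((C−V)·d_A)·d_A = V + 3.8659·d_A = (-15.8901,-33.5865)
T_B = V + ((C−V)·d_B)·d_B = V + 3.8659·d_B = (-14.9226,-26.2186)
sweep = 180° − θ = 32.0660°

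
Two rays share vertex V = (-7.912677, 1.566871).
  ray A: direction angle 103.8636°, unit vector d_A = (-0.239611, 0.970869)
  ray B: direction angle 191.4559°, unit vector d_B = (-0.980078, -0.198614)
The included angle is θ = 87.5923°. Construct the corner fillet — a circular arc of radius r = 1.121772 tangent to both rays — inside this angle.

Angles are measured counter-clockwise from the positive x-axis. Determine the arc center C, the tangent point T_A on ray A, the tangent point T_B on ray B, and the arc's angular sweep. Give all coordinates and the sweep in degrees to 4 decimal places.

bisector direction at 147.6598° = (-0.844886,0.534946)
center distance |VC| = r/sin(θ/2) = 1.121772/sin(43.7961°) = 1.620836
C = V + |VC|·bis = (-9.2821,2.4339)
T_A = V + ((C−V)·d_A)·d_A = V + 1.1699·d_A = (-8.1930,2.7027)
T_B = V + ((C−V)·d_B)·d_B = V + 1.1699·d_B = (-9.0593,1.3345)
sweep = 180° − θ = 92.4077°

center=(-9.2821,2.4339) T_A=(-8.1930,2.7027) T_B=(-9.0593,1.3345) sweep=92.4077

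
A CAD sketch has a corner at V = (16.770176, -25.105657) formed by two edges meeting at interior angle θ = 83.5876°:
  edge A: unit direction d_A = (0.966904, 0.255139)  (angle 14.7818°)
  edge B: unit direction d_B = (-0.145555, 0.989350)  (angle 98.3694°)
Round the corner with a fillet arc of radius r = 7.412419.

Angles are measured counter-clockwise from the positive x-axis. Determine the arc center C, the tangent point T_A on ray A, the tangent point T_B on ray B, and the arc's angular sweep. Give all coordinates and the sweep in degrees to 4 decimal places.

center=(22.8967,-15.8229) T_A=(24.7879,-22.9900) T_B=(15.5632,-16.9018) sweep=96.4124

bisector direction at 56.5756° = (0.550836,0.834613)
center distance |VC| = r/sin(θ/2) = 7.412419/sin(41.7938°) = 11.122213
C = V + |VC|·bis = (22.8967,-15.8229)
T_A = V + ((C−V)·d_A)·d_A = V + 8.2921·d_A = (24.7879,-22.9900)
T_B = V + ((C−V)·d_B)·d_B = V + 8.2921·d_B = (15.5632,-16.9018)
sweep = 180° − θ = 96.4124°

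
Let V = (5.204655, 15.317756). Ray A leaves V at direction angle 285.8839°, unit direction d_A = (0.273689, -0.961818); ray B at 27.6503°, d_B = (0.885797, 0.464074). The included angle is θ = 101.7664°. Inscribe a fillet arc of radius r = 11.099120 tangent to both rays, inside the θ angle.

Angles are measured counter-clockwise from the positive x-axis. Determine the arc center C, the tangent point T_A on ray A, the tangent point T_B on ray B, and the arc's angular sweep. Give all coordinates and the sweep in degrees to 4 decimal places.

center=(18.3501,9.6747) T_A=(7.6748,6.6369) T_B=(13.1993,19.5062) sweep=78.2336

bisector direction at 336.7671° = (0.918909,-0.394470)
center distance |VC| = r/sin(θ/2) = 11.099120/sin(50.8832°) = 14.305544
C = V + |VC|·bis = (18.3501,9.6747)
T_A = V + ((C−V)·d_A)·d_A = V + 9.0254·d_A = (7.6748,6.6369)
T_B = V + ((C−V)·d_B)·d_B = V + 9.0254·d_B = (13.1993,19.5062)
sweep = 180° − θ = 78.2336°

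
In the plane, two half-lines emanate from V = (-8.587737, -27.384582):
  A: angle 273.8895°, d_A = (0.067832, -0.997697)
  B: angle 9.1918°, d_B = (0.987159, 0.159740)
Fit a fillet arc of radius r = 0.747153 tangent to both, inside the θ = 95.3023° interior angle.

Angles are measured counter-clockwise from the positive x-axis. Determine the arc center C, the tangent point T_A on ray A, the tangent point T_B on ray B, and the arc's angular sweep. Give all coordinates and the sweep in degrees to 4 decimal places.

bisector direction at 321.5407° = (0.783050,-0.621959)
center distance |VC| = r/sin(θ/2) = 0.747153/sin(47.6512°) = 1.010954
C = V + |VC|·bis = (-7.7961,-28.0134)
T_A = V + ((C−V)·d_A)·d_A = V + 0.6810·d_A = (-8.5415,-28.0640)
T_B = V + ((C−V)·d_B)·d_B = V + 0.6810·d_B = (-7.9155,-27.2758)
sweep = 180° − θ = 84.6977°

center=(-7.7961,-28.0134) T_A=(-8.5415,-28.0640) T_B=(-7.9155,-27.2758) sweep=84.6977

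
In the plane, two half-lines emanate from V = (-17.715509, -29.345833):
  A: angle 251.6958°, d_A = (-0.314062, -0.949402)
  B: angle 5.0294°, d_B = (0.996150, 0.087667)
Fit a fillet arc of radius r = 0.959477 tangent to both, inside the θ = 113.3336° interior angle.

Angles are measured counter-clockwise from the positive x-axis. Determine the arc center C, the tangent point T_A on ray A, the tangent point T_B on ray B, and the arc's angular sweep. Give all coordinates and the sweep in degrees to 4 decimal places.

center=(-17.0028,-30.2463) T_A=(-17.9137,-29.9450) T_B=(-17.0869,-29.2905) sweep=66.6664

bisector direction at 308.3626° = (0.620636,-0.784099)
center distance |VC| = r/sin(θ/2) = 0.959477/sin(56.6668°) = 1.148402
C = V + |VC|·bis = (-17.0028,-30.2463)
T_A = V + ((C−V)·d_A)·d_A = V + 0.6311·d_A = (-17.9137,-29.9450)
T_B = V + ((C−V)·d_B)·d_B = V + 0.6311·d_B = (-17.0869,-29.2905)
sweep = 180° − θ = 66.6664°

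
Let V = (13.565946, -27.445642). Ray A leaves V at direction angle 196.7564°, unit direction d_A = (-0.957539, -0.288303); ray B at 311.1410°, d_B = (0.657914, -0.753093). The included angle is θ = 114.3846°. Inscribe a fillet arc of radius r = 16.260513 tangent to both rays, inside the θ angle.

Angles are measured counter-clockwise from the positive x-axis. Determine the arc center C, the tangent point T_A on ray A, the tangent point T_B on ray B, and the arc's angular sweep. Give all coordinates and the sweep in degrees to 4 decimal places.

center=(8.2167,-46.0378) T_A=(3.5288,-30.4677) T_B=(20.4624,-35.3398) sweep=65.6154

bisector direction at 253.9487° = (-0.276498,-0.961015)
center distance |VC| = r/sin(θ/2) = 16.260513/sin(57.1923°) = 19.346381
C = V + |VC|·bis = (8.2167,-46.0378)
T_A = V + ((C−V)·d_A)·d_A = V + 10.4823·d_A = (3.5288,-30.4677)
T_B = V + ((C−V)·d_B)·d_B = V + 10.4823·d_B = (20.4624,-35.3398)
sweep = 180° − θ = 65.6154°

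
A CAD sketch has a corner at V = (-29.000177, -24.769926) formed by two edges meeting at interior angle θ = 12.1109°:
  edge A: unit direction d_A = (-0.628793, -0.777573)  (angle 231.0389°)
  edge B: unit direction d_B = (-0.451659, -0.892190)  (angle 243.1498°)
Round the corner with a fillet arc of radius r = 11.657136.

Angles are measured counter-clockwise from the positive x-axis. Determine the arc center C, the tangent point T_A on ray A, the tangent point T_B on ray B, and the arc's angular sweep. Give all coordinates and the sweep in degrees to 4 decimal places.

bisector direction at 237.0944° = (-0.543257,-0.839566)
center distance |VC| = r/sin(θ/2) = 11.657136/sin(6.0555°) = 110.503714
C = V + |VC|·bis = (-89.0321,-117.5451)
T_A = V + ((C−V)·d_A)·d_A = V + 109.8871·d_A = (-98.0964,-110.2152)
T_B = V + ((C−V)·d_B)·d_B = V + 109.8871·d_B = (-78.6317,-122.8102)
sweep = 180° − θ = 167.8891°

center=(-89.0321,-117.5451) T_A=(-98.0964,-110.2152) T_B=(-78.6317,-122.8102) sweep=167.8891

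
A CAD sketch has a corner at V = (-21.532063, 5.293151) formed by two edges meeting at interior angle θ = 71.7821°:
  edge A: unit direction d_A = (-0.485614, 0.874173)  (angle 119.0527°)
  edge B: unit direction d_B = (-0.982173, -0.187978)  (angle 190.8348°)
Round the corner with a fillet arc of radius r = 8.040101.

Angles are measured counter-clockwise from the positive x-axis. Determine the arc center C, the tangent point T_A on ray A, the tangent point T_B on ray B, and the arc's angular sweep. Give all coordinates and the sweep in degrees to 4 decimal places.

center=(-33.9560,11.1014) T_A=(-26.9275,15.0058) T_B=(-32.4446,3.2046) sweep=108.2179

bisector direction at 154.9437° = (-0.905892,0.423508)
center distance |VC| = r/sin(θ/2) = 8.040101/sin(35.8910°) = 13.714556
C = V + |VC|·bis = (-33.9560,11.1014)
T_A = V + ((C−V)·d_A)·d_A = V + 11.1106·d_A = (-26.9275,15.0058)
T_B = V + ((C−V)·d_B)·d_B = V + 11.1106·d_B = (-32.4446,3.2046)
sweep = 180° − θ = 108.2179°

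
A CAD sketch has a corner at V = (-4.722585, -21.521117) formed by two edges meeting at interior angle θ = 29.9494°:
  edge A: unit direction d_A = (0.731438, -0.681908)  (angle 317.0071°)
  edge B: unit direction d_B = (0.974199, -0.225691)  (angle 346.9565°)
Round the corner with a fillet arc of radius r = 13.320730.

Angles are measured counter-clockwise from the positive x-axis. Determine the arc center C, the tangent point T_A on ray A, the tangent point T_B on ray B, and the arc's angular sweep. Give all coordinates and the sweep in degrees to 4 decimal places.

bisector direction at 331.9818° = (0.882798,-0.469752)
center distance |VC| = r/sin(θ/2) = 13.320730/sin(14.9747°) = 51.552309
C = V + |VC|·bis = (40.7877,-45.7379)
T_A = V + ((C−V)·d_A)·d_A = V + 49.8016·d_A = (31.7042,-55.4812)
T_B = V + ((C−V)·d_B)·d_B = V + 49.8016·d_B = (43.7941,-32.7609)
sweep = 180° − θ = 150.0506°

center=(40.7877,-45.7379) T_A=(31.7042,-55.4812) T_B=(43.7941,-32.7609) sweep=150.0506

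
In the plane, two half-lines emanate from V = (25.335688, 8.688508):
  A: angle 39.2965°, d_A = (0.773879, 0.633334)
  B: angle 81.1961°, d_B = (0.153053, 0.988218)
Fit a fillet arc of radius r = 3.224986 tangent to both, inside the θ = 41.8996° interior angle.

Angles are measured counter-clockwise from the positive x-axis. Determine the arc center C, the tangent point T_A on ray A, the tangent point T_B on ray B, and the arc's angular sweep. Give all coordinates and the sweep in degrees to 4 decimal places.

bisector direction at 60.2463° = (0.496273,0.868167)
center distance |VC| = r/sin(θ/2) = 3.224986/sin(20.9498°) = 9.019682
C = V + |VC|·bis = (29.8119,16.5191)
T_A = V + ((C−V)·d_A)·d_A = V + 8.4234·d_A = (31.8544,14.0233)
T_B = V + ((C−V)·d_B)·d_B = V + 8.4234·d_B = (26.6249,17.0127)
sweep = 180° − θ = 138.1004°

center=(29.8119,16.5191) T_A=(31.8544,14.0233) T_B=(26.6249,17.0127) sweep=138.1004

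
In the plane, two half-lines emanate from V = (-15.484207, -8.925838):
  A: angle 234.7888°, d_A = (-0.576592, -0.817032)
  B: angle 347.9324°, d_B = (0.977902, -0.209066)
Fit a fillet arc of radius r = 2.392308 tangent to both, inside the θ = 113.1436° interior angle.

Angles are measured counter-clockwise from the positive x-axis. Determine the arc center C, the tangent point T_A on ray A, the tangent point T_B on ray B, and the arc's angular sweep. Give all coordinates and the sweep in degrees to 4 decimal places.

bisector direction at 291.3606° = (0.364236,-0.931307)
center distance |VC| = r/sin(θ/2) = 2.392308/sin(56.5718°) = 2.866492
C = V + |VC|·bis = (-14.4401,-11.5954)
T_A = V + ((C−V)·d_A)·d_A = V + 1.5791·d_A = (-16.3947,-10.2160)
T_B = V + ((C−V)·d_B)·d_B = V + 1.5791·d_B = (-13.9400,-9.2560)
sweep = 180° − θ = 66.8564°

center=(-14.4401,-11.5954) T_A=(-16.3947,-10.2160) T_B=(-13.9400,-9.2560) sweep=66.8564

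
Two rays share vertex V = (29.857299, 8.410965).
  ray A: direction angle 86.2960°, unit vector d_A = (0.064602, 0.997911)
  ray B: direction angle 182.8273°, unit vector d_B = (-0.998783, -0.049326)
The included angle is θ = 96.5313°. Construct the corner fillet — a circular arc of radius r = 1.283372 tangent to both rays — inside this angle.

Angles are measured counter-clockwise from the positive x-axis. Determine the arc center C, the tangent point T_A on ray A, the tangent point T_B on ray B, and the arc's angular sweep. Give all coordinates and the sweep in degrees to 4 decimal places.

bisector direction at 134.5617° = (-0.701676,0.712496)
center distance |VC| = r/sin(θ/2) = 1.283372/sin(48.2657°) = 1.719786
C = V + |VC|·bis = (28.6506,9.6363)
T_A = V + ((C−V)·d_A)·d_A = V + 1.1448·d_A = (29.9313,9.5534)
T_B = V + ((C−V)·d_B)·d_B = V + 1.1448·d_B = (28.7139,8.3545)
sweep = 180° − θ = 83.4687°

center=(28.6506,9.6363) T_A=(29.9313,9.5534) T_B=(28.7139,8.3545) sweep=83.4687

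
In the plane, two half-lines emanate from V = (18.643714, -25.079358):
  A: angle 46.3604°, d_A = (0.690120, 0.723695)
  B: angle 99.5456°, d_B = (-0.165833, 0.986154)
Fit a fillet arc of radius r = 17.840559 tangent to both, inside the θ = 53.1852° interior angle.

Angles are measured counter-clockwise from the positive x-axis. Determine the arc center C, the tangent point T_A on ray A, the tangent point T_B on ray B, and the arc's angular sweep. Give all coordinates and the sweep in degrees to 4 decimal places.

center=(30.3273,13.0240) T_A=(43.2384,0.7119) T_B=(12.7337,10.0655) sweep=126.8148

bisector direction at 72.9530° = (0.293156,0.956065)
center distance |VC| = r/sin(θ/2) = 17.840559/sin(26.5926°) = 39.854382
C = V + |VC|·bis = (30.3273,13.0240)
T_A = V + ((C−V)·d_A)·d_A = V + 35.6383·d_A = (43.2384,0.7119)
T_B = V + ((C−V)·d_B)·d_B = V + 35.6383·d_B = (12.7337,10.0655)
sweep = 180° − θ = 126.8148°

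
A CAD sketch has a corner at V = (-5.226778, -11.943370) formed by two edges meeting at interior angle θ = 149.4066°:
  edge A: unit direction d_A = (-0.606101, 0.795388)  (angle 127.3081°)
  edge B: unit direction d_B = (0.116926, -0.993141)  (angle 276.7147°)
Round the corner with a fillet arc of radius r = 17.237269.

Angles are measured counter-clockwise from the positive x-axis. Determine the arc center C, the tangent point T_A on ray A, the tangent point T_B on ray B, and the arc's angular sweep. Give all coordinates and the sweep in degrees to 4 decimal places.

center=(-21.7946,-18.6410) T_A=(-8.0843,-8.1935) T_B=(-4.6755,-16.6255) sweep=30.5934

bisector direction at 202.0114° = (-0.927109,-0.374791)
center distance |VC| = r/sin(θ/2) = 17.237269/sin(74.7033°) = 17.870369
C = V + |VC|·bis = (-21.7946,-18.6410)
T_A = V + ((C−V)·d_A)·d_A = V + 4.7145·d_A = (-8.0843,-8.1935)
T_B = V + ((C−V)·d_B)·d_B = V + 4.7145·d_B = (-4.6755,-16.6255)
sweep = 180° − θ = 30.5934°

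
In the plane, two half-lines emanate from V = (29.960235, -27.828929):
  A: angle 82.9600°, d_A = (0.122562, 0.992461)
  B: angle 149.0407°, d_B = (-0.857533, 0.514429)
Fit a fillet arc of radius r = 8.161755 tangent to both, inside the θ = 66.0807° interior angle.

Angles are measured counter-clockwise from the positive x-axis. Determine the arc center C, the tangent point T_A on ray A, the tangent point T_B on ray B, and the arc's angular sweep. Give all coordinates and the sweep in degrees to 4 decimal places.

center=(23.3980,-14.3746) T_A=(31.4982,-15.3749) T_B=(19.1994,-21.3735) sweep=113.9193

bisector direction at 116.0003° = (-0.438377,0.898791)
center distance |VC| = r/sin(θ/2) = 8.161755/sin(33.0403°) = 14.969393
C = V + |VC|·bis = (23.3980,-14.3746)
T_A = V + ((C−V)·d_A)·d_A = V + 12.5486·d_A = (31.4982,-15.3749)
T_B = V + ((C−V)·d_B)·d_B = V + 12.5486·d_B = (19.1994,-21.3735)
sweep = 180° − θ = 113.9193°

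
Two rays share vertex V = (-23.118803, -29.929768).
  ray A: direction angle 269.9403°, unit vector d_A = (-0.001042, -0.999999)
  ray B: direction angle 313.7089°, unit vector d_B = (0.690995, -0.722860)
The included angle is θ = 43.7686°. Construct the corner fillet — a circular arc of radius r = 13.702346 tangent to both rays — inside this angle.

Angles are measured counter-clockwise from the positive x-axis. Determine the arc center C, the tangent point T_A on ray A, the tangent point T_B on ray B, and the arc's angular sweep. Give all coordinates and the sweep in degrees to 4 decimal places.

center=(-9.4520,-64.0567) T_A=(-23.1543,-64.0424) T_B=(0.4529,-54.5884) sweep=136.2314

bisector direction at 291.8246° = (0.371766,-0.928326)
center distance |VC| = r/sin(θ/2) = 13.702346/sin(21.8843°) = 36.761775
C = V + |VC|·bis = (-9.4520,-64.0567)
T_A = V + ((C−V)·d_A)·d_A = V + 34.1127·d_A = (-23.1543,-64.0424)
T_B = V + ((C−V)·d_B)·d_B = V + 34.1127·d_B = (0.4529,-54.5884)
sweep = 180° − θ = 136.2314°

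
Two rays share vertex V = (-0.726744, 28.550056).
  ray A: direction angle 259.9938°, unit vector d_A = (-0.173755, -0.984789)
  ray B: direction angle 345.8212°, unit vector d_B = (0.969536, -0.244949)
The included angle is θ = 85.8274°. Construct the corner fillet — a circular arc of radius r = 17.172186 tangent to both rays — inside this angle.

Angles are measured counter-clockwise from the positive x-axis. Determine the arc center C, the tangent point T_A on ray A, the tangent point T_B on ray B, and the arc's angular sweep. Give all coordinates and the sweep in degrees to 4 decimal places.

center=(12.9749,7.3767) T_A=(-3.9361,10.3604) T_B=(17.1812,24.0257) sweep=94.1726

bisector direction at 302.9075° = (0.543284,-0.839549)
center distance |VC| = r/sin(θ/2) = 17.172186/sin(42.9137°) = 25.219983
C = V + |VC|·bis = (12.9749,7.3767)
T_A = V + ((C−V)·d_A)·d_A = V + 18.4706·d_A = (-3.9361,10.3604)
T_B = V + ((C−V)·d_B)·d_B = V + 18.4706·d_B = (17.1812,24.0257)
sweep = 180° − θ = 94.1726°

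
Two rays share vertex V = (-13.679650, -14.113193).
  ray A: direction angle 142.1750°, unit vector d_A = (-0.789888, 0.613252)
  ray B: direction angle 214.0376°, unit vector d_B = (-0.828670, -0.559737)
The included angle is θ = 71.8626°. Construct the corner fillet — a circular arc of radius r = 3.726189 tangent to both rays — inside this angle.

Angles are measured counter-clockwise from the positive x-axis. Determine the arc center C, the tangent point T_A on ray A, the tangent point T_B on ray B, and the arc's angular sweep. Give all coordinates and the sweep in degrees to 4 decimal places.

bisector direction at 178.1063° = (-0.999454,0.033045)
center distance |VC| = r/sin(θ/2) = 3.726189/sin(35.9313°) = 6.349855
C = V + |VC|·bis = (-20.0260,-13.9034)
T_A = V + ((C−V)·d_A)·d_A = V + 5.1416·d_A = (-17.7409,-10.9601)
T_B = V + ((C−V)·d_B)·d_B = V + 5.1416·d_B = (-17.9404,-16.9911)
sweep = 180° − θ = 108.1374°

center=(-20.0260,-13.9034) T_A=(-17.7409,-10.9601) T_B=(-17.9404,-16.9911) sweep=108.1374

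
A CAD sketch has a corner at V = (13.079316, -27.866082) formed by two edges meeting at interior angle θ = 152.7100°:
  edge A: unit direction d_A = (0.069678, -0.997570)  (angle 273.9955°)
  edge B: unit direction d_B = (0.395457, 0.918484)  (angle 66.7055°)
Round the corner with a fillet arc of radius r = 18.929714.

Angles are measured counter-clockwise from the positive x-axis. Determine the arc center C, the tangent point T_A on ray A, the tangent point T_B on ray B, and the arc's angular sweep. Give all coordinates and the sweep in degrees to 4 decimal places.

center=(32.2832,-31.1312) T_A=(13.3995,-32.4502) T_B=(14.8966,-23.6454) sweep=27.2900

bisector direction at 350.3505° = (0.985852,-0.167621)
center distance |VC| = r/sin(θ/2) = 18.929714/sin(76.3550°) = 19.479503
C = V + |VC|·bis = (32.2832,-31.1312)
T_A = V + ((C−V)·d_A)·d_A = V + 4.5953·d_A = (13.3995,-32.4502)
T_B = V + ((C−V)·d_B)·d_B = V + 4.5953·d_B = (14.8966,-23.6454)
sweep = 180° − θ = 27.2900°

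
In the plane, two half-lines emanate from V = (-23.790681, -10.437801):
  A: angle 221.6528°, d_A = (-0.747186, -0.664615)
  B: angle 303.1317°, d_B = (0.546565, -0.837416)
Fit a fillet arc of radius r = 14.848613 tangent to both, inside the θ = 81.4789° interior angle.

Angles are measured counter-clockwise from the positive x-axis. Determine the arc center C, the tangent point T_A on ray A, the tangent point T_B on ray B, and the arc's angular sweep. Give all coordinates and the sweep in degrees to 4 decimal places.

bisector direction at 262.3922° = (-0.132390,-0.991198)
center distance |VC| = r/sin(θ/2) = 14.848613/sin(40.7394°) = 22.752302
C = V + |VC|·bis = (-26.8029,-32.9898)
T_A = V + ((C−V)·d_A)·d_A = V + 17.2391·d_A = (-36.6715,-21.8952)
T_B = V + ((C−V)·d_B)·d_B = V + 17.2391·d_B = (-14.3684,-24.8741)
sweep = 180° − θ = 98.5211°

center=(-26.8029,-32.9898) T_A=(-36.6715,-21.8952) T_B=(-14.3684,-24.8741) sweep=98.5211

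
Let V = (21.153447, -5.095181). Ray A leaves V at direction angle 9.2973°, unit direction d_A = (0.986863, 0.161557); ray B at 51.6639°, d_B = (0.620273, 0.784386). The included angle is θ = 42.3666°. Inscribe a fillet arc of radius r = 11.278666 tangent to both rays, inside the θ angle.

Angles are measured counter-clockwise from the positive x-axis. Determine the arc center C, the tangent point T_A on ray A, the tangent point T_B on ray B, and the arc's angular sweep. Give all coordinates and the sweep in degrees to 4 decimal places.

bisector direction at 30.4806° = (0.861801,0.507247)
center distance |VC| = r/sin(θ/2) = 11.278666/sin(21.1833°) = 31.212338
C = V + |VC|·bis = (48.0523,10.7372)
T_A = V + ((C−V)·d_A)·d_A = V + 29.1033·d_A = (49.8744,-0.3933)
T_B = V + ((C−V)·d_B)·d_B = V + 29.1033·d_B = (39.2054,17.7330)
sweep = 180° − θ = 137.6334°

center=(48.0523,10.7372) T_A=(49.8744,-0.3933) T_B=(39.2054,17.7330) sweep=137.6334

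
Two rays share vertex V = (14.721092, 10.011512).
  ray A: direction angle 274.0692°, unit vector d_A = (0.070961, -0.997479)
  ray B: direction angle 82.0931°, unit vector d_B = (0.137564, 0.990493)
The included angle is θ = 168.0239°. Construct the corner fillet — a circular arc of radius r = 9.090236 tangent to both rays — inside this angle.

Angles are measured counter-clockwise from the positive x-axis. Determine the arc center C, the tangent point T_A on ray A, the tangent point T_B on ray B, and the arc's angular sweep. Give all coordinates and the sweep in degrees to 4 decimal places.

bisector direction at 358.0812° = (0.999439,-0.033484)
center distance |VC| = r/sin(θ/2) = 9.090236/sin(84.0119°) = 9.140107
C = V + |VC|·bis = (23.8561,9.7055)
T_A = V + ((C−V)·d_A)·d_A = V + 0.9535·d_A = (14.7888,9.0604)
T_B = V + ((C−V)·d_B)·d_B = V + 0.9535·d_B = (14.8523,10.9560)
sweep = 180° − θ = 11.9761°

center=(23.8561,9.7055) T_A=(14.7888,9.0604) T_B=(14.8523,10.9560) sweep=11.9761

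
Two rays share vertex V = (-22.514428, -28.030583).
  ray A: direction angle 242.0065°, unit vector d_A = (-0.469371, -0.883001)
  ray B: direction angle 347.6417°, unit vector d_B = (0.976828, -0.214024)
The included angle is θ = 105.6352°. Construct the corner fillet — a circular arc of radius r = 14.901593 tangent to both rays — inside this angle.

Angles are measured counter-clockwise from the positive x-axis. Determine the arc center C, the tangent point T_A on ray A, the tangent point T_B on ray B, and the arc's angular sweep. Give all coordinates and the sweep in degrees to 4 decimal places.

center=(-14.6619,-45.0062) T_A=(-27.8201,-38.0118) T_B=(-11.4726,-30.4499) sweep=74.3648

bisector direction at 294.8241° = (0.419834,-0.907601)
center distance |VC| = r/sin(θ/2) = 14.901593/sin(52.8176°) = 18.703780
C = V + |VC|·bis = (-14.6619,-45.0062)
T_A = V + ((C−V)·d_A)·d_A = V + 11.3037·d_A = (-27.8201,-38.0118)
T_B = V + ((C−V)·d_B)·d_B = V + 11.3037·d_B = (-11.4726,-30.4499)
sweep = 180° − θ = 74.3648°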